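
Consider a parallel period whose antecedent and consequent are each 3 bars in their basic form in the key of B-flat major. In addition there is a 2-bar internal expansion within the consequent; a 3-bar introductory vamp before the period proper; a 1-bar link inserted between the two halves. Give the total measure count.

Basic parallel period: 3 + 3 = 6 bars.
6 (basic form) + 2 (internal expansion) + 3 (introduction) + 1 (link) = 12.

12 measures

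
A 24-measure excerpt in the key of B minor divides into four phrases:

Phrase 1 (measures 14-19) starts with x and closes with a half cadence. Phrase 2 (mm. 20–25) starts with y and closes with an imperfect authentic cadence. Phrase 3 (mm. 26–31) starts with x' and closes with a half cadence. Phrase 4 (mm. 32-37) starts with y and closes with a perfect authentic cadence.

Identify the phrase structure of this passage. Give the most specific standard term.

parallel double period

Four phrases in two halves: the first half (mm. 14–25) ends with an imperfect authentic cadence, the second (bars 26–37) with a perfect authentic cadence — a large antecedent–consequent pair, i.e. a double period.
Phrase 3 begins with the same material as phrase 1, making it parallel.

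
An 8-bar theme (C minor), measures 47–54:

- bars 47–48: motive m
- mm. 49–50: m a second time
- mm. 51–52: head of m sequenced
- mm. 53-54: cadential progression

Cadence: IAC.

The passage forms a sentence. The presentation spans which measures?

The presentation of a sentence is the basic idea (bars 47–48) plus its repetition (mm. 49–50); the presentation is therefore measures 47–50.

measures 47–50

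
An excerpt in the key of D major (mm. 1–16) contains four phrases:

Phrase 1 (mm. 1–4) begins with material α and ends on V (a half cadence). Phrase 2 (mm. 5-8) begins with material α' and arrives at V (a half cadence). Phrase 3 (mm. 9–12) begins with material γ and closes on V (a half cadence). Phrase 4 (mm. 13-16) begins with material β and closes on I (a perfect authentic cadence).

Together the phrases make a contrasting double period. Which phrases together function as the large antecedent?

In a double period the first pair of phrases (ending half cadence) is the large antecedent and the second pair (ending perfect authentic cadence) is the large consequent; the antecedent is phrases 1 and 2.

phrases 1 and 2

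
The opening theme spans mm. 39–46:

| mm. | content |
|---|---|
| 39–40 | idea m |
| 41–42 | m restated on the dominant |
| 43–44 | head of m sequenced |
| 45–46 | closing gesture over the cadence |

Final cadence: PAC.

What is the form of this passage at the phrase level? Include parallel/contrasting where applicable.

Basic idea (bars 39–40) + its repetition (measures 41–42) form the presentation; fragmentation and cadence (mm. 43–46) form the continuation — the 8-bar whole is a sentence.

sentence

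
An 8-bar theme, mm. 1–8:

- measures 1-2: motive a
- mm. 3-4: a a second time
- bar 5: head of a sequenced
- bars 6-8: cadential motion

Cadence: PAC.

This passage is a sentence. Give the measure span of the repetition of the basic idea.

measures 3–4

The presentation of a sentence is the basic idea (measures 1–2) plus its repetition (mm. 3–4); the repetition of the basic idea is therefore measures 3-4.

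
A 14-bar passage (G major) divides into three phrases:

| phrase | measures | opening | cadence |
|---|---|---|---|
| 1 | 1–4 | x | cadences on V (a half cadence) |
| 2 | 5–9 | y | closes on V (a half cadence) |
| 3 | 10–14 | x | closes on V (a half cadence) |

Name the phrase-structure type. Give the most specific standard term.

The final phrase closes with a half cadence, which is not stronger than the preceding half cadence; the 3 phrases lack an overall antecedent–consequent design and so form a phrase group.

phrase group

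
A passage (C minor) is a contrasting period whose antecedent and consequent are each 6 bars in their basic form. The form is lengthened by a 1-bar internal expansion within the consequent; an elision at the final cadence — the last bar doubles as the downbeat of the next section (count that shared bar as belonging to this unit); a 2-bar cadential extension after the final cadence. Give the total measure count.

15 measures

Basic contrasting period: 6 + 6 = 12 bars.
12 (basic form) + 1 (internal expansion) + 2 (cadential extension) = 15.
The elision shares a bar with the next section but does not change this unit's count.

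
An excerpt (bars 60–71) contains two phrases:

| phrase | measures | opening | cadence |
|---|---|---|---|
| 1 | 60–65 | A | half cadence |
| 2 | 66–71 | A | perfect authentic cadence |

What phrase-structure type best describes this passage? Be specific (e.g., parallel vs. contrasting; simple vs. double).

parallel period

Phrase 1 ends with a half cadence (weaker) and phrase 2 with a perfect authentic cadence (stronger): antecedent + consequent = a period.
The two phrases open with the same material (A / A), so the period is parallel.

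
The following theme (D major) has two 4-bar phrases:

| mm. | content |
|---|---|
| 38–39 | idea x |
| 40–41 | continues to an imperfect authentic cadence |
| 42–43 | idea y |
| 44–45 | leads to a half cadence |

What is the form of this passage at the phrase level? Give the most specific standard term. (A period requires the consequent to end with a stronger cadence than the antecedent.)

The second phrase closes with a half cadence, which is not stronger than the first phrase's imperfect authentic cadence; without a weak→strong cadential pair there is no antecedent–consequent relationship, so this is a phrase group rather than a period.

phrase group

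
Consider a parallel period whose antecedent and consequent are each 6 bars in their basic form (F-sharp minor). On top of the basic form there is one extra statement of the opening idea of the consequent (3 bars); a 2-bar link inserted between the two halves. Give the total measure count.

17 measures

Basic parallel period: 6 + 6 = 12 bars.
12 (basic form) + 3 (extra statement) + 2 (link) = 17.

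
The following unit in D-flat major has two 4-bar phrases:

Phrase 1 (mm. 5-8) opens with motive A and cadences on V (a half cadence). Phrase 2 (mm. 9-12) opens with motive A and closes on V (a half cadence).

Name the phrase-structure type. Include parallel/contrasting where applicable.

repeated phrase

Both phrases have the same opening (A) and the same cadence (half cadence): the second is a restatement, not a consequent, so this is a repeated phrase rather than a period.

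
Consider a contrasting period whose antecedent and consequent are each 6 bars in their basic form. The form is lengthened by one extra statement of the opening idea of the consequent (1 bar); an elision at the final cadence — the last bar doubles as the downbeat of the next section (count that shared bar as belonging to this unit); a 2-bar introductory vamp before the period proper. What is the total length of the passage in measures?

Basic contrasting period: 6 + 6 = 12 bars.
12 (basic form) + 1 (extra statement) + 2 (introduction) = 15.
The elision shares a bar with the next section but does not change this unit's count.

15 measures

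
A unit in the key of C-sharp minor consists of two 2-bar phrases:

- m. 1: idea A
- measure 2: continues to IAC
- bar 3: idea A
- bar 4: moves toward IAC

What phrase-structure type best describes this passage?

Both phrases have the same opening (A) and the same cadence (imperfect authentic cadence): the second is a restatement, not a consequent, so this is a repeated phrase rather than a period.

repeated phrase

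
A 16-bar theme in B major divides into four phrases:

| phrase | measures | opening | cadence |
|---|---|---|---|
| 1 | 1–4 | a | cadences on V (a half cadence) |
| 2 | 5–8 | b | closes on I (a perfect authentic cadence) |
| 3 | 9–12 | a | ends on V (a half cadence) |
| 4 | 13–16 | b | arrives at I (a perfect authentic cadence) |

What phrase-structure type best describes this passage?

The cadence pattern HC–PAC–HC–PAC is weak–strong twice, and phrases 3–4 restate phrases 1–2: a period heard twice, not a double period (which would end weakly at phrase 2).

repeated period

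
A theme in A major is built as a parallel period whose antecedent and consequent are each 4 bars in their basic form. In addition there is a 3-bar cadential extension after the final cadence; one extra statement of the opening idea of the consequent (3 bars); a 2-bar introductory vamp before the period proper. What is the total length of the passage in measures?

16 measures

Basic parallel period: 4 + 4 = 8 bars.
8 (basic form) + 3 (cadential extension) + 3 (extra statement) + 2 (introduction) = 16.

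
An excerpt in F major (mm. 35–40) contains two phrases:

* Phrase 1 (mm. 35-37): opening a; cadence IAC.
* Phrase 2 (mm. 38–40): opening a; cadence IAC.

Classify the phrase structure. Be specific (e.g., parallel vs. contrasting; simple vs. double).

Both phrases have the same opening (a) and the same cadence (imperfect authentic cadence): the second is a restatement, not a consequent, so this is a repeated phrase rather than a period.

repeated phrase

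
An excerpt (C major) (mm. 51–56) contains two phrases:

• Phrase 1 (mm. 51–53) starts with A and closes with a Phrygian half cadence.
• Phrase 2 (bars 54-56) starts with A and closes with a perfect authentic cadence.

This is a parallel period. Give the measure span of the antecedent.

The phrase ending with the weaker cadence (Phrygian half cadence) is the antecedent; the one ending more conclusively (perfect authentic cadence) is the consequent. The antecedent is measures 51–53.

measures 51–53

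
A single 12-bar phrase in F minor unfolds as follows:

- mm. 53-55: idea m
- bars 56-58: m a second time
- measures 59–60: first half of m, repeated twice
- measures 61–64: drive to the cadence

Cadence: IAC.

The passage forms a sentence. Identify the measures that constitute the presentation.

measures 53–58

The presentation of a sentence is the basic idea (bars 53-55) plus its repetition (bars 56–58); the presentation is therefore mm. 53–58.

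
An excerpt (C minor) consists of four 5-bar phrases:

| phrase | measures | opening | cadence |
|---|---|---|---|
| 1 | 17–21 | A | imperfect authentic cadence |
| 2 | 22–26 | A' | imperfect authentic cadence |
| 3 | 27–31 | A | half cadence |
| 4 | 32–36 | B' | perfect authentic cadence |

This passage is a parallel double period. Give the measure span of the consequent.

measures 27–36

In a double period the four phrases pair into a large antecedent (phrases 1–2, ending imperfect authentic cadence) and a large consequent (phrases 3–4, ending perfect authentic cadence). The consequent spans mm. 27–36.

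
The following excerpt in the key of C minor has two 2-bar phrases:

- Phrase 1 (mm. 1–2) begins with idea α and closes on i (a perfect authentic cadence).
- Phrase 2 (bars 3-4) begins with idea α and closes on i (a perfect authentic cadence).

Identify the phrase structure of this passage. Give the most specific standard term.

repeated phrase

Both phrases have the same opening (α) and the same cadence (perfect authentic cadence): the second is a restatement, not a consequent, so this is a repeated phrase rather than a period.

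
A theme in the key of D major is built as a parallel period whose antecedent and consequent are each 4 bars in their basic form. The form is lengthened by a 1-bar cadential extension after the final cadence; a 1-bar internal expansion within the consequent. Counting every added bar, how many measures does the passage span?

10 measures

Basic parallel period: 4 + 4 = 8 bars.
8 (basic form) + 1 (cadential extension) + 1 (internal expansion) = 10.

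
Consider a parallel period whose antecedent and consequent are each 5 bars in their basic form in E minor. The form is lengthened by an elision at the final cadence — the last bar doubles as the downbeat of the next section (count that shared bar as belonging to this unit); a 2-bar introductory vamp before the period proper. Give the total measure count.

12 measures

Basic parallel period: 5 + 5 = 10 bars.
10 (basic form) + 2 (introduction) = 12.
The elision shares a bar with the next section but does not change this unit's count.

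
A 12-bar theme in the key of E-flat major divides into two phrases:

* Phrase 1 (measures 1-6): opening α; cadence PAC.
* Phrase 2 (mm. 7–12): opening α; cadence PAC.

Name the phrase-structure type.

repeated phrase

Both phrases have the same opening (α) and the same cadence (perfect authentic cadence): the second is a restatement, not a consequent, so this is a repeated phrase rather than a period.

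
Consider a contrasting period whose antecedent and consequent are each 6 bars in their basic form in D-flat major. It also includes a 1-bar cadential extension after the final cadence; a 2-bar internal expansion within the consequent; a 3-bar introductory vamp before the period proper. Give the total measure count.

18 measures

Basic contrasting period: 6 + 6 = 12 bars.
12 (basic form) + 1 (cadential extension) + 2 (internal expansion) + 3 (introduction) = 18.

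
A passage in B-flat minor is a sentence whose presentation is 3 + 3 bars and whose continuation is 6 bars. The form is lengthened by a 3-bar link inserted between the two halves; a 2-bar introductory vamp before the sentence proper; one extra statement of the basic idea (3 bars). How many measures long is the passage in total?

Basic sentence: 3 + 3 + 6 = 12 bars.
12 (basic form) + 3 (link) + 2 (introduction) + 3 (extra statement) = 20.

20 measures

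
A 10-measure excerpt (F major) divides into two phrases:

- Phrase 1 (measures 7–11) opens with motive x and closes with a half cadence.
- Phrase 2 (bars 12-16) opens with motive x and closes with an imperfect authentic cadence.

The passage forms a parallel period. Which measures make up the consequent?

The antecedent is the phrase ending with the weaker cadence (half cadence, phrase 1) and the consequent the one ending more conclusively (imperfect authentic cadence, phrase 2); the consequent is mm. 12–16.

measures 12–16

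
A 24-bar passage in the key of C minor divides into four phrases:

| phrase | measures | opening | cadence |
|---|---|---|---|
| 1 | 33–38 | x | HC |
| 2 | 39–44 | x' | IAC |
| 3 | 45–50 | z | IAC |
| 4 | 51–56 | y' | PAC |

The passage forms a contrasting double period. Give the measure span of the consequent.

measures 45–56

In a double period the first pair of phrases (ending imperfect authentic cadence) is the large antecedent and the second pair (ending perfect authentic cadence) is the large consequent; the consequent is measures 45–56.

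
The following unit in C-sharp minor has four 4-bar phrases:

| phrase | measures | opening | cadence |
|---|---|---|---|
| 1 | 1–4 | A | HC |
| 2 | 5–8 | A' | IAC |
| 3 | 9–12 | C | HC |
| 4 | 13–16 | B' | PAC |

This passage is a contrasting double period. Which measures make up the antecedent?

measures 1–8

In a double period the four phrases pair into a large antecedent (phrases 1–2, ending imperfect authentic cadence) and a large consequent (phrases 3–4, ending perfect authentic cadence). The antecedent spans mm. 1-8.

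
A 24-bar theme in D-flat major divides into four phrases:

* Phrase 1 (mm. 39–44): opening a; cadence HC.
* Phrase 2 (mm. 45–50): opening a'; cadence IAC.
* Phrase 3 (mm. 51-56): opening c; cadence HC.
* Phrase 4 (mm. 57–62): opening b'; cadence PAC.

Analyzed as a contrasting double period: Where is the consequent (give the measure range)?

measures 51–62

In a double period the four phrases pair into a large antecedent (phrases 1–2, ending imperfect authentic cadence) and a large consequent (phrases 3–4, ending perfect authentic cadence). The consequent spans mm. 51-62.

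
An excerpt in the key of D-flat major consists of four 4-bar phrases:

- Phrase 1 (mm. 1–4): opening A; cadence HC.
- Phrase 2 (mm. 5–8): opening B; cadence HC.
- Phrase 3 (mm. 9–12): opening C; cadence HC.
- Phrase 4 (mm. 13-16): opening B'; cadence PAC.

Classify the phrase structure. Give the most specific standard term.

Four phrases in two halves: the first half (bars 1–8) ends with a half cadence, the second (mm. 9-16) with a perfect authentic cadence — a large antecedent–consequent pair, i.e. a double period.
Phrase 3 begins with different material from phrase 1, making it contrasting.

contrasting double period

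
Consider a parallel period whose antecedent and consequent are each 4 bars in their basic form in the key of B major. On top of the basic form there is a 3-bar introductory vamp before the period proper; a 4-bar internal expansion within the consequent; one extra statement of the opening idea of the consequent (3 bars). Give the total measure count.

18 measures

Basic parallel period: 4 + 4 = 8 bars.
8 (basic form) + 3 (introduction) + 4 (internal expansion) + 3 (extra statement) = 18.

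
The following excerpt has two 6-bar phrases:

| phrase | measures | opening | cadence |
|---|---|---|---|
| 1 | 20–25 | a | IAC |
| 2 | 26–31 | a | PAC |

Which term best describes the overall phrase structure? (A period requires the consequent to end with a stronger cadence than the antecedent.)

Phrase 1 ends with an imperfect authentic cadence (weaker) and phrase 2 with a perfect authentic cadence (stronger): antecedent + consequent = a period.
The two phrases open with the same material (a / a), so the period is parallel.

parallel period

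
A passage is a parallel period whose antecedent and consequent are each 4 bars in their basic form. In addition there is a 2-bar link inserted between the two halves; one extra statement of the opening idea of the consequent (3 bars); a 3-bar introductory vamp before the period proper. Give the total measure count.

16 measures

Basic parallel period: 4 + 4 = 8 bars.
8 (basic form) + 2 (link) + 3 (extra statement) + 3 (introduction) = 16.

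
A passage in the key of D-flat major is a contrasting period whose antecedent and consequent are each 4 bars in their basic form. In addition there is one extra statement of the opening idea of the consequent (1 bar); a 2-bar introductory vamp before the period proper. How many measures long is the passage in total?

Basic contrasting period: 4 + 4 = 8 bars.
8 (basic form) + 1 (extra statement) + 2 (introduction) = 11.

11 measures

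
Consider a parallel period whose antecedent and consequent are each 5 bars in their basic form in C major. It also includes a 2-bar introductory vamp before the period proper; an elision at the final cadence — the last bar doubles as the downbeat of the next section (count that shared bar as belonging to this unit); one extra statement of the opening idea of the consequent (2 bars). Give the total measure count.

Basic parallel period: 5 + 5 = 10 bars.
10 (basic form) + 2 (introduction) + 2 (extra statement) = 14.
The elision shares a bar with the next section but does not change this unit's count.

14 measures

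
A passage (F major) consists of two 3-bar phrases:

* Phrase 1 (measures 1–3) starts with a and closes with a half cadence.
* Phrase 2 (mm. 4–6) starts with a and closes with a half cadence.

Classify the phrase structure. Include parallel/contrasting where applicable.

repeated phrase

Both phrases have the same opening (a) and the same cadence (half cadence): the second is a restatement, not a consequent, so this is a repeated phrase rather than a period.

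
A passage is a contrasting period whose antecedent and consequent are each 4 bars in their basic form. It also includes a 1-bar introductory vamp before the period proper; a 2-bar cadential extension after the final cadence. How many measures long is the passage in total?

11 measures

Basic contrasting period: 4 + 4 = 8 bars.
8 (basic form) + 1 (introduction) + 2 (cadential extension) = 11.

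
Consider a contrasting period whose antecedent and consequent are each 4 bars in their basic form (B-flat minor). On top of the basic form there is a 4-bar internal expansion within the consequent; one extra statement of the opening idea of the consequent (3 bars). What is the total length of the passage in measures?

15 measures

Basic contrasting period: 4 + 4 = 8 bars.
8 (basic form) + 4 (internal expansion) + 3 (extra statement) = 15.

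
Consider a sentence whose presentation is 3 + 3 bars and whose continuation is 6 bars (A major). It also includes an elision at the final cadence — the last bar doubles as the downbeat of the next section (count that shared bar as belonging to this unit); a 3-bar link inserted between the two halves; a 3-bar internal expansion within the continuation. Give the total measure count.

Basic sentence: 3 + 3 + 6 = 12 bars.
12 (basic form) + 3 (link) + 3 (internal expansion) = 18.
The elision shares a bar with the next section but does not change this unit's count.

18 measures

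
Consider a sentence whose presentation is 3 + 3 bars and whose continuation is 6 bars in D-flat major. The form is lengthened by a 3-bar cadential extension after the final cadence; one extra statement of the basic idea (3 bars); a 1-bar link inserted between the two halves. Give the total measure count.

19 measures

Basic sentence: 3 + 3 + 6 = 12 bars.
12 (basic form) + 3 (cadential extension) + 3 (extra statement) + 1 (link) = 19.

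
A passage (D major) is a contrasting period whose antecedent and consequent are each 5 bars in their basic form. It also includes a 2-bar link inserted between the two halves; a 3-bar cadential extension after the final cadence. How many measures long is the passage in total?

15 measures

Basic contrasting period: 5 + 5 = 10 bars.
10 (basic form) + 2 (link) + 3 (cadential extension) = 15.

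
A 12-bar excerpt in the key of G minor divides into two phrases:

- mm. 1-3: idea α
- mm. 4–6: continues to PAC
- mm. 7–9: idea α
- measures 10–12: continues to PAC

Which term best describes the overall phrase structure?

repeated phrase

Both phrases have the same opening (α) and the same cadence (perfect authentic cadence): the second is a restatement, not a consequent, so this is a repeated phrase rather than a period.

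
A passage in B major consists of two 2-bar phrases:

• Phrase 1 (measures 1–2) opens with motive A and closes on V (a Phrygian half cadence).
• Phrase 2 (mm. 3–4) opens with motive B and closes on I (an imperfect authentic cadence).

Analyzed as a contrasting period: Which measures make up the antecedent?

measures 1–2

The antecedent is the phrase ending with the weaker cadence (Phrygian half cadence, phrase 1) and the consequent the one ending more conclusively (imperfect authentic cadence, phrase 2); the antecedent is bars 1–2.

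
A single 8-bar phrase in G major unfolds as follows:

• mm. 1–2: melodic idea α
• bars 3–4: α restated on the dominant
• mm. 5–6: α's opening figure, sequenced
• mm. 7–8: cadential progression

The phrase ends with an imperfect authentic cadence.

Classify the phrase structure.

sentence

Basic idea (mm. 1–2) + its repetition (bars 3-4) form the presentation; fragmentation and cadence (mm. 5-8) form the continuation — the 8-bar whole is a sentence.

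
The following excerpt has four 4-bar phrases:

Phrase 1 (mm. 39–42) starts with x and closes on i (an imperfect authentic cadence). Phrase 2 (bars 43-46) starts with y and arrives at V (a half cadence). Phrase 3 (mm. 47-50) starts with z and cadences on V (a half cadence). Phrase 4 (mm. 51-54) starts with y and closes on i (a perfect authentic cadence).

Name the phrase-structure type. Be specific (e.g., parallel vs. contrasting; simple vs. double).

contrasting double period

Four phrases in two halves: the first half (measures 39–46) ends with a half cadence, the second (bars 47-54) with a perfect authentic cadence — a large antecedent–consequent pair, i.e. a double period.
Phrase 3 begins with different material from phrase 1, making it contrasting.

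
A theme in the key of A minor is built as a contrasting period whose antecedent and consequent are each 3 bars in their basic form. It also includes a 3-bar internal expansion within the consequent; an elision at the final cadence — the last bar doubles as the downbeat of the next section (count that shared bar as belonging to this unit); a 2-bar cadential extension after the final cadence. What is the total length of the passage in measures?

11 measures

Basic contrasting period: 3 + 3 = 6 bars.
6 (basic form) + 3 (internal expansion) + 2 (cadential extension) = 11.
The elision shares a bar with the next section but does not change this unit's count.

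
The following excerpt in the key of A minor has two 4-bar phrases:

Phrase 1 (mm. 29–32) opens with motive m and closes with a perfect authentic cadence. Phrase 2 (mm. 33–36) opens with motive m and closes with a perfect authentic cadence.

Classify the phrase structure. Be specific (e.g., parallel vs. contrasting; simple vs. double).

repeated phrase

Both phrases have the same opening (m) and the same cadence (perfect authentic cadence): the second is a restatement, not a consequent, so this is a repeated phrase rather than a period.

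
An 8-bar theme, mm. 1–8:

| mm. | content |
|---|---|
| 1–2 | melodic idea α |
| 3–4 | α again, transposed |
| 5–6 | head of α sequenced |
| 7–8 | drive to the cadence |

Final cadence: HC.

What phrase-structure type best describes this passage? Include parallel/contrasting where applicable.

sentence

Basic idea (mm. 1–2) + its repetition (mm. 3-4) form the presentation; fragmentation and cadence (bars 5–8) form the continuation — the 8-bar whole is a sentence.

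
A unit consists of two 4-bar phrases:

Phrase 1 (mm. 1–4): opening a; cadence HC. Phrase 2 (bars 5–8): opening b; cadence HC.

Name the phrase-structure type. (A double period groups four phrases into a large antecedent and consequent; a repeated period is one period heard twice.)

The second phrase closes with a half cadence, which is not stronger than the first phrase's half cadence; without a weak→strong cadential pair there is no antecedent–consequent relationship, so this is a phrase group rather than a period.

phrase group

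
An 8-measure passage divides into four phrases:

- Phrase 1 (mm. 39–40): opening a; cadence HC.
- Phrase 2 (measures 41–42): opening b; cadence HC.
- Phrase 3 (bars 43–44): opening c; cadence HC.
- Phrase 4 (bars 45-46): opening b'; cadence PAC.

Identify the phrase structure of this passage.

contrasting double period

Four phrases in two halves: the first half (mm. 39-42) ends with a half cadence, the second (mm. 43-46) with a perfect authentic cadence — a large antecedent–consequent pair, i.e. a double period.
Phrase 3 begins with different material from phrase 1, making it contrasting.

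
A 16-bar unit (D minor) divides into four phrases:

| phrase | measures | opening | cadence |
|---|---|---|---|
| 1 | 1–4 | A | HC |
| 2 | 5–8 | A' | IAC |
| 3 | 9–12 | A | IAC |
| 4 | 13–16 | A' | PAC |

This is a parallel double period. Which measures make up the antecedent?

In a double period the first pair of phrases (ending imperfect authentic cadence) is the large antecedent and the second pair (ending perfect authentic cadence) is the large consequent; the antecedent is measures 1–8.

measures 1–8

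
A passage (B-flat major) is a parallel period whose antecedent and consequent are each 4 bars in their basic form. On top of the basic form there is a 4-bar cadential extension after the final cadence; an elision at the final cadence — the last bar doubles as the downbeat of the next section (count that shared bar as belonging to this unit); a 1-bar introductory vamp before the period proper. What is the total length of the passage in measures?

Basic parallel period: 4 + 4 = 8 bars.
8 (basic form) + 4 (cadential extension) + 1 (introduction) = 13.
The elision shares a bar with the next section but does not change this unit's count.

13 measures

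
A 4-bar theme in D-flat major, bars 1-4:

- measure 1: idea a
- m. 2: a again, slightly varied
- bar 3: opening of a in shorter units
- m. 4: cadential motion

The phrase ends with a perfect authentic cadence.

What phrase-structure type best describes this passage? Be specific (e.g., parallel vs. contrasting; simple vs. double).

sentence

Basic idea (bar 1) + its repetition (bar 2) form the presentation; fragmentation and cadence (measures 3-4) form the continuation — the 4-bar whole is a sentence.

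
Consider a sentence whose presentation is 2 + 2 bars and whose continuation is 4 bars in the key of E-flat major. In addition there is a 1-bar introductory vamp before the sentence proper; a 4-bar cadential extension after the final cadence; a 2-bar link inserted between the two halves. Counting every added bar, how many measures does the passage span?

Basic sentence: 2 + 2 + 4 = 8 bars.
8 (basic form) + 1 (introduction) + 4 (cadential extension) + 2 (link) = 15.

15 measures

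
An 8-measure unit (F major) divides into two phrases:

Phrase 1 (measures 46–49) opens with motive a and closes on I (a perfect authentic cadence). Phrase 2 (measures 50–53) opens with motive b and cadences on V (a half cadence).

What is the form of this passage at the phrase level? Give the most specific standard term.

phrase group

The second phrase closes with a half cadence, which is not stronger than the first phrase's perfect authentic cadence; without a weak→strong cadential pair there is no antecedent–consequent relationship, so this is a phrase group rather than a period.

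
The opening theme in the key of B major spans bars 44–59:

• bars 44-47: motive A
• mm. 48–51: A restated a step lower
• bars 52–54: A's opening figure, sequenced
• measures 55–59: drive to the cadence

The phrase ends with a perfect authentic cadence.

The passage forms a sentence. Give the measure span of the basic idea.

measures 44–47

The presentation of a sentence is the basic idea (mm. 44–47) plus its repetition (measures 48–51); the basic idea is therefore mm. 44–47.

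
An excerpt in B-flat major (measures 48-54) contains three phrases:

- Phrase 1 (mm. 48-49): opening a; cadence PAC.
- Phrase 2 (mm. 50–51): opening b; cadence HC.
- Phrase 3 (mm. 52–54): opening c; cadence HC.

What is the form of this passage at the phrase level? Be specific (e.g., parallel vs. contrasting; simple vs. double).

The final phrase closes with a half cadence, which is not stronger than the preceding half cadence; the 3 phrases lack an overall antecedent–consequent design and so form a phrase group.

phrase group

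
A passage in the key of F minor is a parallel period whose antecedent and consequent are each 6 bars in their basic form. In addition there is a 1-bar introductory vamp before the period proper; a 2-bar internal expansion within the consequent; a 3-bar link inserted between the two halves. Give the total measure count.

Basic parallel period: 6 + 6 = 12 bars.
12 (basic form) + 1 (introduction) + 2 (internal expansion) + 3 (link) = 18.

18 measures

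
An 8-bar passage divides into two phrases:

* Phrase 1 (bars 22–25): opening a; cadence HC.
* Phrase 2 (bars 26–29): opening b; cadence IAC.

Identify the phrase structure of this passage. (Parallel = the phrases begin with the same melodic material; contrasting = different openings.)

contrasting period

Phrase 1 ends with a half cadence (weaker) and phrase 2 with an imperfect authentic cadence (stronger): antecedent + consequent = a period.
The two phrases open with different material (a / b), so the period is contrasting.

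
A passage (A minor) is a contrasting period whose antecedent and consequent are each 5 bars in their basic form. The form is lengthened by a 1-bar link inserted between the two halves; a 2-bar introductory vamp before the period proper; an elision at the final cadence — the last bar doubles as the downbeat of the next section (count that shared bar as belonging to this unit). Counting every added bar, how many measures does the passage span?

Basic contrasting period: 5 + 5 = 10 bars.
10 (basic form) + 1 (link) + 2 (introduction) = 13.
The elision shares a bar with the next section but does not change this unit's count.

13 measures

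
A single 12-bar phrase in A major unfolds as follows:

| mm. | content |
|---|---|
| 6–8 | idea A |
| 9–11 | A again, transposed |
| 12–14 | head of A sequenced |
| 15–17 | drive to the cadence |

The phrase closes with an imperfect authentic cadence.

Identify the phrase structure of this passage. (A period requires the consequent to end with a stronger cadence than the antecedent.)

Basic idea (mm. 6–8) + its repetition (bars 9-11) form the presentation; fragmentation and cadence (bars 12–17) form the continuation — the 12-bar whole is a sentence.

sentence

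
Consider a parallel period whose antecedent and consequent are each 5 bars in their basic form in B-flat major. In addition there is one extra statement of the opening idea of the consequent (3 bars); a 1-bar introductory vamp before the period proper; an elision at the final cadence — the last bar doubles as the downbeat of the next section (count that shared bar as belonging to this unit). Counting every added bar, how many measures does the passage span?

14 measures

Basic parallel period: 5 + 5 = 10 bars.
10 (basic form) + 3 (extra statement) + 1 (introduction) = 14.
The elision shares a bar with the next section but does not change this unit's count.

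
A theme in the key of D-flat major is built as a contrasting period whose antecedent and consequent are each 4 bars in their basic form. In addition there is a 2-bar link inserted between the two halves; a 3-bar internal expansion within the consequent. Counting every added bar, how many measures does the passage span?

Basic contrasting period: 4 + 4 = 8 bars.
8 (basic form) + 2 (link) + 3 (internal expansion) = 13.

13 measures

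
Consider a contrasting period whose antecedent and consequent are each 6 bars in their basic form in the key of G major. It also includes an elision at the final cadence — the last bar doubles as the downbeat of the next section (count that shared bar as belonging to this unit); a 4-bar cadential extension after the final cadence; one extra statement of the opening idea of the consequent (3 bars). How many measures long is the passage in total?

19 measures

Basic contrasting period: 6 + 6 = 12 bars.
12 (basic form) + 4 (cadential extension) + 3 (extra statement) = 19.
The elision shares a bar with the next section but does not change this unit's count.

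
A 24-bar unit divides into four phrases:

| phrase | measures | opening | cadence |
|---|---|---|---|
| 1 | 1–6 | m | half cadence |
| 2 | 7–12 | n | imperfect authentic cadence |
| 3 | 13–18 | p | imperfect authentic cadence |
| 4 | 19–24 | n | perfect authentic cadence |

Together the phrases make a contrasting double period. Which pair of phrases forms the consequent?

phrases 3 and 4

In a double period the first pair of phrases (ending imperfect authentic cadence) is the large antecedent and the second pair (ending perfect authentic cadence) is the large consequent; the consequent is phrases 3 and 4.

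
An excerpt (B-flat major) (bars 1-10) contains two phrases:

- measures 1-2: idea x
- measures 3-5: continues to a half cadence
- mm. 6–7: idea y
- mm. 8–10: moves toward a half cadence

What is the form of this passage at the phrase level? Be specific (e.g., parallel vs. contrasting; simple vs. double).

The second phrase closes with a half cadence, which is not stronger than the first phrase's half cadence; without a weak→strong cadential pair there is no antecedent–consequent relationship, so this is a phrase group rather than a period.

phrase group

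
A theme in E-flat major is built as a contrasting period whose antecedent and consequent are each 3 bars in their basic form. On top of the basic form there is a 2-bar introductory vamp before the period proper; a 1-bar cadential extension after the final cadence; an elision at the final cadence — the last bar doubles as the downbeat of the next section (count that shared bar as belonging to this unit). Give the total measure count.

9 measures

Basic contrasting period: 3 + 3 = 6 bars.
6 (basic form) + 2 (introduction) + 1 (cadential extension) = 9.
The elision shares a bar with the next section but does not change this unit's count.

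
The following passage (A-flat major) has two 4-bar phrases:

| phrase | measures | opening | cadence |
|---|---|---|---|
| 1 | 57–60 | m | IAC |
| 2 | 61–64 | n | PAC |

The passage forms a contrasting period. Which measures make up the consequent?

The phrase ending with the weaker cadence (imperfect authentic cadence) is the antecedent; the one ending more conclusively (perfect authentic cadence) is the consequent. The consequent is measures 61–64.

measures 61–64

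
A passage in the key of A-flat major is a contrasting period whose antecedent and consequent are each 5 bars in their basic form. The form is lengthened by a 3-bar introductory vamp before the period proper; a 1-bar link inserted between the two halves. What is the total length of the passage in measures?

Basic contrasting period: 5 + 5 = 10 bars.
10 (basic form) + 3 (introduction) + 1 (link) = 14.

14 measures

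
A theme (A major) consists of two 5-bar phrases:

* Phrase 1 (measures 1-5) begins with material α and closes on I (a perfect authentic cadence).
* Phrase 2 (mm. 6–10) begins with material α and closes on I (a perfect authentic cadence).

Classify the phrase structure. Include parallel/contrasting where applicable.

Both phrases have the same opening (α) and the same cadence (perfect authentic cadence): the second is a restatement, not a consequent, so this is a repeated phrase rather than a period.

repeated phrase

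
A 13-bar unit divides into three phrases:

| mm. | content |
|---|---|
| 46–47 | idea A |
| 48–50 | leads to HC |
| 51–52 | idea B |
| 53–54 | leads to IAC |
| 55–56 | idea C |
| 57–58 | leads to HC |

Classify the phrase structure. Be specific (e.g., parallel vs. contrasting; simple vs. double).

The final phrase closes with a half cadence, which is not stronger than the preceding imperfect authentic cadence; the 3 phrases lack an overall antecedent–consequent design and so form a phrase group.

phrase group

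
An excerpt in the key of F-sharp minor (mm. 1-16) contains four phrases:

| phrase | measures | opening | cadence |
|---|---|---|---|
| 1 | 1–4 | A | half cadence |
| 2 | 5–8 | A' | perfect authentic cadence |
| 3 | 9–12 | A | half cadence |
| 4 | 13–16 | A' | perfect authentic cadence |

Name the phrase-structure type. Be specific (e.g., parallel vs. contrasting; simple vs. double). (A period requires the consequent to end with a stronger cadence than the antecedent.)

The cadence pattern HC–PAC–HC–PAC is weak–strong twice, and phrases 3–4 restate phrases 1–2: a period heard twice, not a double period (which would end weakly at phrase 2).

repeated period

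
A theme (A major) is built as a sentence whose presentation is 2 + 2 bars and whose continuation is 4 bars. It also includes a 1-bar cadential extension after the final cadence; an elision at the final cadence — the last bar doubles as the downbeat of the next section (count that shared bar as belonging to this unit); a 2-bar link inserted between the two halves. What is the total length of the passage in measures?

Basic sentence: 2 + 2 + 4 = 8 bars.
8 (basic form) + 1 (cadential extension) + 2 (link) = 11.
The elision shares a bar with the next section but does not change this unit's count.

11 measures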